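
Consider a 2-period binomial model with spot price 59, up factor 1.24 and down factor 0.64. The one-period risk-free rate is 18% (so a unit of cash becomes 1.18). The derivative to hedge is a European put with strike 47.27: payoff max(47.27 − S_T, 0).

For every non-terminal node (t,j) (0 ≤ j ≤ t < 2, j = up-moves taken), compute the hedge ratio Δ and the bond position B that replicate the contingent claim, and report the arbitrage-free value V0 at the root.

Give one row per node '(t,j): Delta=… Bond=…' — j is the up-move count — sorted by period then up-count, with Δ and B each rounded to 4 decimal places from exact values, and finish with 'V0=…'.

Under the risk-neutral measure, an up-move has probability p* = (R−d)/(u−d) = 0.9000 and values discount at R = 1.18.
Terminal payoffs: V(2,0)=23.1036, V(2,1)=0.4476, V(2,2)=0.0000
(1,0): S=37.7600. Δ = (V_up−V_dn)/(S_up−S_dn) = (0.4476−23.1036)/(46.8224−24.1664) = -1.0000. V = [p*·0.4476 + (1−p*)·23.1036]/1.18 = 2.2993. B = V − Δ·S = 40.0593.
(1,1): S=73.1600. Δ = (V_up−V_dn)/(S_up−S_dn) = (0.0000−0.4476)/(90.7184−46.8224) = -0.0102. V = [p*·0.0000 + (1−p*)·0.4476]/1.18 = 0.0379. B = V − Δ·S = 0.7839.
(0,0): S=59.0000. Δ = (V_up−V_dn)/(S_up−S_dn) = (0.0379−2.2993)/(73.1600−37.7600) = -0.0639. V = [p*·0.0379 + (1−p*)·2.2993]/1.18 = 0.2238. B = V − Δ·S = 3.9928.
Check: Δ(0,0)·S0 + B(0,0) = 0.2238 = V0.

(0,0): Delta=-0.0639 Bond=3.9928
(1,0): Delta=-1.0000 Bond=40.0593
(1,1): Delta=-0.0102 Bond=0.7839
V0=0.2238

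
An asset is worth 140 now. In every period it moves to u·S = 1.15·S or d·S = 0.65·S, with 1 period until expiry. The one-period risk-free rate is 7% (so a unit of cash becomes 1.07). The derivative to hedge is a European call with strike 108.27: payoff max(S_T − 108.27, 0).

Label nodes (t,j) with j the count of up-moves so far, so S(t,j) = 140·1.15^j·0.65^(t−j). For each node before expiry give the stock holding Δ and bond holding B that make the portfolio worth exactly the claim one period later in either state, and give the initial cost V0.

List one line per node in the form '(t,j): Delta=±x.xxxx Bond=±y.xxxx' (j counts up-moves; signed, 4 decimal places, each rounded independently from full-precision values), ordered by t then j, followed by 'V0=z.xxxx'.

No-arbitrage ⇒ martingale measure with p* = (R−d)/(u−d) = 0.8400.
At expiry t=1: V(1,0)=0.0000, V(1,1)=52.7300
(0,0): S=140.0000. Δ = (V_up−V_dn)/(S_up−S_dn) = (52.7300−0.0000)/(161.0000−91.0000) = 0.7533. V = [p*·52.7300 + (1−p*)·0.0000]/1.07 = 41.3955. B = V − Δ·S = -64.0645.
Self-financing check: at every node Δ·S+B equals the discounted successor values.

(0,0): Delta=0.7533 Bond=-64.0645
V0=41.3955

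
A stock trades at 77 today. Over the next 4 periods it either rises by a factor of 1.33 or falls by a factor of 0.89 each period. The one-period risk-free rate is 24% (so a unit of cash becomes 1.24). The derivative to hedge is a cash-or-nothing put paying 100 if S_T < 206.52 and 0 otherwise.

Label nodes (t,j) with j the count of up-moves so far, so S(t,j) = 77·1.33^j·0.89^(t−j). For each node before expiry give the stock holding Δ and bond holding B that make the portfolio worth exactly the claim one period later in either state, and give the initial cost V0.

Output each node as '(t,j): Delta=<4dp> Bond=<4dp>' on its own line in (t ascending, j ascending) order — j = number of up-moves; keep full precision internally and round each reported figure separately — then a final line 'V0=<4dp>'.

Under the risk-neutral measure, an up-move has probability p* = (R−d)/(u−d) = 0.7955 and values discount at R = 1.24.
Payoff layer (t=4): V(4,0)=100.0000, V(4,1)=100.0000, V(4,2)=100.0000, V(4,3)=100.0000, V(4,4)=0.0000
(3,0): S=54.2826. Δ = (V_up−V_dn)/(S_up−S_dn) = (100.0000−100.0000)/(72.1959−48.3115) = 0.0000. V = [p*·100.0000 + (1−p*)·100.0000]/1.24 = 80.6452. B = V − Δ·S = 80.6452.
(3,1): S=81.1190. Δ = (V_up−V_dn)/(S_up−S_dn) = (100.0000−100.0000)/(107.8882−72.1959) = 0.0000. V = [p*·100.0000 + (1−p*)·100.0000]/1.24 = 80.6452. B = V − Δ·S = 80.6452.
(3,2): S=121.2227. Δ = (V_up−V_dn)/(S_up−S_dn) = (100.0000−100.0000)/(161.2262−107.8882) = 0.0000. V = [p*·100.0000 + (1−p*)·100.0000]/1.24 = 80.6452. B = V − Δ·S = 80.6452.
(3,3): S=181.1530. Δ = (V_up−V_dn)/(S_up−S_dn) = (0.0000−100.0000)/(240.9336−161.2262) = -1.2546. V = [p*·0.0000 + (1−p*)·100.0000]/1.24 = 16.4956. B = V − Δ·S = 243.7683.
(2,0): S=60.9917. Δ = (V_up−V_dn)/(S_up−S_dn) = (80.6452−80.6452)/(81.1190−54.2826) = 0.0000. V = [p*·80.6452 + (1−p*)·80.6452]/1.24 = 65.0364. B = V − Δ·S = 65.0364.
(2,1): S=91.1449. Δ = (V_up−V_dn)/(S_up−S_dn) = (80.6452−80.6452)/(121.2227−81.1190) = 0.0000. V = [p*·80.6452 + (1−p*)·80.6452]/1.24 = 65.0364. B = V − Δ·S = 65.0364.
(2,2): S=136.2053. Δ = (V_up−V_dn)/(S_up−S_dn) = (16.4956−80.6452)/(181.1530−121.2227) = -1.0704. V = [p*·16.4956 + (1−p*)·80.6452]/1.24 = 23.8848. B = V − Δ·S = 169.6792.
(1,0): S=68.5300. Δ = (V_up−V_dn)/(S_up−S_dn) = (65.0364−65.0364)/(91.1449−60.9917) = 0.0000. V = [p*·65.0364 + (1−p*)·65.0364]/1.24 = 52.4487. B = V − Δ·S = 52.4487.
(1,1): S=102.4100. Δ = (V_up−V_dn)/(S_up−S_dn) = (23.8848−65.0364)/(136.2053−91.1449) = -0.9133. V = [p*·23.8848 + (1−p*)·65.0364]/1.24 = 26.0501. B = V − Δ·S = 119.5766.
(0,0): S=77.0000. Δ = (V_up−V_dn)/(S_up−S_dn) = (26.0501−52.4487)/(102.4100−68.5300) = -0.7792. V = [p*·26.0501 + (1−p*)·52.4487]/1.24 = 25.3628. B = V − Δ·S = 85.3596.
Root portfolio cost Δ·77+B reproduces V0=25.3628.

(0,0): Delta=-0.7792 Bond=85.3596
(1,0): Delta=0.0000 Bond=52.4487
(1,1): Delta=-0.9133 Bond=119.5766
(2,0): Delta=0.0000 Bond=65.0364
(2,1): Delta=0.0000 Bond=65.0364
(2,2): Delta=-1.0704 Bond=169.6792
(3,0): Delta=0.0000 Bond=80.6452
(3,1): Delta=0.0000 Bond=80.6452
(3,2): Delta=0.0000 Bond=80.6452
(3,3): Delta=-1.2546 Bond=243.7683
V0=25.3628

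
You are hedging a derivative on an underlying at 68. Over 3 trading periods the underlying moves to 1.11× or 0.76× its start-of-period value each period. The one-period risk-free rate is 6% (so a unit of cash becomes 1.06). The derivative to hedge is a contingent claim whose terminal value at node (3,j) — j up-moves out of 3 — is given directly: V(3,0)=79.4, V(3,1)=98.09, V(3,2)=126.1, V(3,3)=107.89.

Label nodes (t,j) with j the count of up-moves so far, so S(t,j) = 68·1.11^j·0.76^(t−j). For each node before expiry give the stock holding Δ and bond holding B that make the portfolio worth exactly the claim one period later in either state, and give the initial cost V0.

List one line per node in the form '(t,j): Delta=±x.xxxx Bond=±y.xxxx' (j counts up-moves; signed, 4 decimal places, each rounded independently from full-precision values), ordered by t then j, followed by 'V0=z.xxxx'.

(0,0): Delta=-0.2295 Bond=110.5065
(1,0): Delta=1.3914 Bond=33.3654
(1,1): Delta=-0.4145 Bond=131.0988
(2,0): Delta=1.3596 Bond=36.6189
(2,1): Delta=1.3951 Bond=35.1588
(2,2): Delta=-0.6210 Bond=156.2658
V0=94.8992

Under the risk-neutral measure, an up-move has probability p* = (R−d)/(u−d) = 0.8571 and values discount at R = 1.06.
Payoff layer (t=3): V(3,0)=79.4000, V(3,1)=98.0900, V(3,2)=126.1000, V(3,3)=107.8900
Node (2,0) S=39.2768: V=(p*·98.0900+(1−p*)·79.4000)/1.06=90.0189; Δ=(98.0900−79.4000)/(43.5972−29.8504)=1.3596; B=V−Δ·S=36.6189
Node (2,1) S=57.3648: V=(p*·126.1000+(1−p*)·98.0900)/1.06=115.1873; Δ=(126.1000−98.0900)/(63.6749−43.5972)=1.3951; B=V−Δ·S=35.1588
Node (2,2) S=83.7828: V=(p*·107.8900+(1−p*)·126.1000)/1.06=104.2372; Δ=(107.8900−126.1000)/(92.9989−63.6749)=-0.6210; B=V−Δ·S=156.2658
Node (1,0) S=51.6800: V=(p*·115.1873+(1−p*)·90.0189)/1.06=105.2753; Δ=(115.1873−90.0189)/(57.3648−39.2768)=1.3914; B=V−Δ·S=33.3654
Node (1,1) S=75.4800: V=(p*·104.2372+(1−p*)·115.1873)/1.06=99.8127; Δ=(104.2372−115.1873)/(83.7828−57.3648)=-0.4145; B=V−Δ·S=131.0988
Node (0,0) S=68.0000: V=(p*·99.8127+(1−p*)·105.2753)/1.06=94.8992; Δ=(99.8127−105.2753)/(75.4800−51.6800)=-0.2295; B=V−Δ·S=110.5065
The time-0 hedge costs 94.8992, which is the no-arbitrage price.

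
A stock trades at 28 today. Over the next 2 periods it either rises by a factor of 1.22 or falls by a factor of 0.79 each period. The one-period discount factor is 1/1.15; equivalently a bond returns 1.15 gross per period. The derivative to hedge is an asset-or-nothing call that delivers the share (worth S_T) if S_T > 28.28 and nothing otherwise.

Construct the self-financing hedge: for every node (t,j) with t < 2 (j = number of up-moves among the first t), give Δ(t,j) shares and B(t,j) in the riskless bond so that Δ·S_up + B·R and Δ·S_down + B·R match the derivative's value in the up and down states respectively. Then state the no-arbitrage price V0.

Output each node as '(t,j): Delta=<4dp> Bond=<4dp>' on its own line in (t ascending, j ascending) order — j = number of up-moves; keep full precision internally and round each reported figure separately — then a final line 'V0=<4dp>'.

(0,0): Delta=2.5199 Bond=-48.4702
(1,0): Delta=0.0000 Bond=0.0000
(1,1): Delta=2.8372 Bond=-66.5792
V0=22.0877

Since d<R<u, set p* = (R−d)/(u−d) = 0.8372; price each node as the discounted p*-expectation of its children.
Payoff layer (t=2): V(2,0)=0.0000, V(2,1)=0.0000, V(2,2)=41.6752
Node (1,0) S=22.1200: V=(p*·0.0000+(1−p*)·0.0000)/1.15=0.0000; Δ=(0.0000−0.0000)/(26.9864−17.4748)=0.0000; B=V−Δ·S=0.0000
Node (1,1) S=34.1600: V=(p*·41.6752+(1−p*)·0.0000)/1.15=30.3399; Δ=(41.6752−0.0000)/(41.6752−26.9864)=2.8372; B=V−Δ·S=-66.5792
Node (0,0) S=28.0000: V=(p*·30.3399+(1−p*)·0.0000)/1.15=22.0877; Δ=(30.3399−0.0000)/(34.1600−22.1200)=2.5199; B=V−Δ·S=-48.4702
The time-0 hedge costs 22.0877, which is the no-arbitrage price.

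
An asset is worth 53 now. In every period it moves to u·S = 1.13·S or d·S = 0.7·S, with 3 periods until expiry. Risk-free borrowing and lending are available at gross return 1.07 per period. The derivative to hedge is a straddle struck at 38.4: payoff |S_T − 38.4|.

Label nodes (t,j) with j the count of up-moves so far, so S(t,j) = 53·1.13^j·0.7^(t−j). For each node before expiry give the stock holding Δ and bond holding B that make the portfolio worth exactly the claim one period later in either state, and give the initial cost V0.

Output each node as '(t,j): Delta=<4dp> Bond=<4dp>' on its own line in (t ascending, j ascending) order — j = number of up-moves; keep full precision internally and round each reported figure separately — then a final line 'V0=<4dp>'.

(0,0): Delta=0.8167 Bond=-20.7976
(1,0): Delta=-0.0954 Bond=11.5836
(1,1): Delta=0.9083 Bond=-27.7405
(2,0): Delta=-1.0000 Bond=35.8879
(2,1): Delta=-0.0045 Bond=8.5847
(2,2): Delta=1.0000 Bond=-35.8879
V0=22.4868

The replicating-portfolio and risk-neutral prices coincide; use p* = (1.07−0.7)/(1.13−0.7) = 0.8605 for the latter.
Terminal values V(3,·): V(3,0)=20.2210, V(3,1)=9.0539, V(3,2)=8.9730, V(3,3)=38.0735
  t=2,j=0: stock 25.9700 → up 29.3461 (V=9.0539), down 18.1790 (V=20.2210). Price 9.9179; hedge Δ=-1.0000, bond B=35.8879.
  t=2,j=1: stock 41.9230 → up 47.3730 (V=8.9730), down 29.3461 (V=9.0539). Price 8.3965; hedge Δ=-0.0045, bond B=8.5847.
  t=2,j=2: stock 67.6757 → up 76.4735 (V=38.0735), down 47.3730 (V=8.9730). Price 31.7878; hedge Δ=1.0000, bond B=-35.8879.
  t=1,j=0: stock 37.1000 → up 41.9230 (V=8.3965), down 25.9700 (V=9.9179). Price 8.0456; hedge Δ=-0.0954, bond B=11.5836.
  t=1,j=1: stock 59.8900 → up 67.6757 (V=31.7878), down 41.9230 (V=8.3965). Price 26.6579; hedge Δ=0.9083, bond B=-27.7405.
  t=0,j=0: stock 53.0000 → up 59.8900 (V=26.6579), down 37.1000 (V=8.0456). Price 22.4868; hedge Δ=0.8167, bond B=-20.7976.
Check: Δ(0,0)·S0 + B(0,0) = 22.4868 = V0.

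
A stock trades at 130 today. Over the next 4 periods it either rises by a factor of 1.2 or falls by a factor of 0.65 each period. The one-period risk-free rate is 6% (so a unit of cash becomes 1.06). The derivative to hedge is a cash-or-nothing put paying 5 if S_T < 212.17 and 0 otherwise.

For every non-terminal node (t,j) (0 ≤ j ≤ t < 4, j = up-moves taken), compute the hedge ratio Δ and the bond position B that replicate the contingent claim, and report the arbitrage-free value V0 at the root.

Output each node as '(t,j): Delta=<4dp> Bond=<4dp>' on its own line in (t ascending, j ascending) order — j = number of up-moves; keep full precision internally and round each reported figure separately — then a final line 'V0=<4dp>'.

(0,0): Delta=-0.0243 Bond=5.8994
(1,0): Delta=0.0000 Bond=4.1981
(1,1): Delta=-0.0288 Bond=6.9552
(2,0): Delta=0.0000 Bond=4.4500
(2,1): Delta=0.0000 Bond=4.4500
(2,2): Delta=-0.0342 Bond=8.3704
(3,0): Delta=0.0000 Bond=4.7170
(3,1): Delta=0.0000 Bond=4.7170
(3,2): Delta=0.0000 Bond=4.7170
(3,3): Delta=-0.0405 Bond=10.2916
V0=2.7375

No-arbitrage ⇒ martingale measure with p* = (R−d)/(u−d) = 0.7455.
At expiry t=4: V(4,0)=5.0000, V(4,1)=5.0000, V(4,2)=5.0000, V(4,3)=5.0000, V(4,4)=0.0000
(3,0): S=35.7013. Δ = (V_up−V_dn)/(S_up−S_dn) = (5.0000−5.0000)/(42.8415−23.2058) = 0.0000. V = [p*·5.0000 + (1−p*)·5.0000]/1.06 = 4.7170. B = V − Δ·S = 4.7170.
(3,1): S=65.9100. Δ = (V_up−V_dn)/(S_up−S_dn) = (5.0000−5.0000)/(79.0920−42.8415) = 0.0000. V = [p*·5.0000 + (1−p*)·5.0000]/1.06 = 4.7170. B = V − Δ·S = 4.7170.
(3,2): S=121.6800. Δ = (V_up−V_dn)/(S_up−S_dn) = (5.0000−5.0000)/(146.0160−79.0920) = 0.0000. V = [p*·5.0000 + (1−p*)·5.0000]/1.06 = 4.7170. B = V − Δ·S = 4.7170.
(3,3): S=224.6400. Δ = (V_up−V_dn)/(S_up−S_dn) = (0.0000−5.0000)/(269.5680−146.0160) = -0.0405. V = [p*·0.0000 + (1−p*)·5.0000]/1.06 = 1.2007. B = V − Δ·S = 10.2916.
(2,0): S=54.9250. Δ = (V_up−V_dn)/(S_up−S_dn) = (4.7170−4.7170)/(65.9100−35.7013) = 0.0000. V = [p*·4.7170 + (1−p*)·4.7170]/1.06 = 4.4500. B = V − Δ·S = 4.4500.
(2,1): S=101.4000. Δ = (V_up−V_dn)/(S_up−S_dn) = (4.7170−4.7170)/(121.6800−65.9100) = 0.0000. V = [p*·4.7170 + (1−p*)·4.7170]/1.06 = 4.4500. B = V − Δ·S = 4.4500.
(2,2): S=187.2000. Δ = (V_up−V_dn)/(S_up−S_dn) = (1.2007−4.7170)/(224.6400−121.6800) = -0.0342. V = [p*·1.2007 + (1−p*)·4.7170]/1.06 = 1.9771. B = V − Δ·S = 8.3704.
(1,0): S=84.5000. Δ = (V_up−V_dn)/(S_up−S_dn) = (4.4500−4.4500)/(101.4000−54.9250) = 0.0000. V = [p*·4.4500 + (1−p*)·4.4500]/1.06 = 4.1981. B = V − Δ·S = 4.1981.
(1,1): S=156.0000. Δ = (V_up−V_dn)/(S_up−S_dn) = (1.9771−4.4500)/(187.2000−101.4000) = -0.0288. V = [p*·1.9771 + (1−p*)·4.4500]/1.06 = 2.4590. B = V − Δ·S = 6.9552.
(0,0): S=130.0000. Δ = (V_up−V_dn)/(S_up−S_dn) = (2.4590−4.1981)/(156.0000−84.5000) = -0.0243. V = [p*·2.4590 + (1−p*)·4.1981]/1.06 = 2.7375. B = V − Δ·S = 5.8994.
Each (Δ,B) replicates both successor values, so the strategy is self-financing and V0 is arbitrage-free.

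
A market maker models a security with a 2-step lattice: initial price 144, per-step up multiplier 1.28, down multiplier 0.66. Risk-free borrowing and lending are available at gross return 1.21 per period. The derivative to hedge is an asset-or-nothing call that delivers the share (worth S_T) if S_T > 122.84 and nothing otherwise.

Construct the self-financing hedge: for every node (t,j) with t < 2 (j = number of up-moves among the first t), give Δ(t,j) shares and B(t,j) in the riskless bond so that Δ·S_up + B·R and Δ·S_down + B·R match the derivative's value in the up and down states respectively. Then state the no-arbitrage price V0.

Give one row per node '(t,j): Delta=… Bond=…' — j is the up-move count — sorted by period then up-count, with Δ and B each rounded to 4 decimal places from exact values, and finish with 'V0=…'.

The replicating-portfolio and risk-neutral prices coincide; use p* = (1.21−0.66)/(1.28−0.66) = 0.8871 for the latter.
Payoff layer (t=2): V(2,0)=0.0000, V(2,1)=0.0000, V(2,2)=235.9296
  t=1,j=0: stock 95.0400 → up 121.6512 (V=0.0000), down 62.7264 (V=0.0000). Price 0.0000; hedge Δ=0.0000, bond B=0.0000.
  t=1,j=1: stock 184.3200 → up 235.9296 (V=235.9296), down 121.6512 (V=0.0000). Price 172.9689; hedge Δ=2.0645, bond B=-207.5627.
  t=0,j=0: stock 144.0000 → up 184.3200 (V=172.9689), down 95.0400 (V=0.0000). Price 126.8101; hedge Δ=1.9374, bond B=-152.1721.
Check: Δ(0,0)·S0 + B(0,0) = 126.8101 = V0.

(0,0): Delta=1.9374 Bond=-152.1721
(1,0): Delta=0.0000 Bond=0.0000
(1,1): Delta=2.0645 Bond=-207.5627
V0=126.8101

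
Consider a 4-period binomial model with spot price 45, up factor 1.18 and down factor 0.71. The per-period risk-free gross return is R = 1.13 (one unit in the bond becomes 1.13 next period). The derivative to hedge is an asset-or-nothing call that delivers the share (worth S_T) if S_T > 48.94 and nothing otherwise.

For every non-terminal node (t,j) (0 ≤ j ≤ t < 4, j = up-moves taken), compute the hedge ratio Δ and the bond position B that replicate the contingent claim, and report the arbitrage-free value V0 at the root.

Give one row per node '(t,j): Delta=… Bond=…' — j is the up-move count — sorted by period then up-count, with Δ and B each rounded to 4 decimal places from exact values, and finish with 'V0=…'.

(0,0): Delta=1.2510 Bond=-12.3954
(1,0): Delta=2.1862 Bond=-43.8879
(1,1): Delta=1.1840 Bond=-10.4495
(2,0): Delta=0.0000 Bond=0.0000
(2,1): Delta=2.3428 Bond=-55.4973
(2,2): Delta=1.1010 Bond=-6.6068
(3,0): Delta=0.0000 Bond=0.0000
(3,1): Delta=0.0000 Bond=0.0000
(3,2): Delta=2.5106 Bond=-70.1777
(3,3): Delta=1.0000 Bond=0.0000
V0=43.8985

The replicating-portfolio and risk-neutral prices coincide; use p* = (1.13−0.71)/(1.18−0.71) = 0.8936 for the latter.
Payoff layer (t=4): V(4,0)=0.0000, V(4,1)=0.0000, V(4,2)=0.0000, V(4,3)=52.4949, V(4,4)=87.2450
  t=3,j=0: stock 16.1060 → up 19.0051 (V=0.0000), down 11.4353 (V=0.0000). Price 0.0000; hedge Δ=0.0000, bond B=0.0000.
  t=3,j=1: stock 26.7677 → up 31.5859 (V=0.0000), down 19.0051 (V=0.0000). Price 0.0000; hedge Δ=0.0000, bond B=0.0000.
  t=3,j=2: stock 44.4872 → up 52.4949 (V=52.4949), down 31.5859 (V=0.0000). Price 41.5136; hedge Δ=2.5106, bond B=-70.1777.
  t=3,j=3: stock 73.9364 → up 87.2450 (V=87.2450), down 52.4949 (V=52.4949). Price 73.9364; hedge Δ=1.0000, bond B=0.0000.
  t=2,j=0: stock 22.6845 → up 26.7677 (V=0.0000), down 16.1060 (V=0.0000). Price 0.0000; hedge Δ=0.0000, bond B=0.0000.
  t=2,j=1: stock 37.7010 → up 44.4872 (V=41.5136), down 26.7677 (V=0.0000). Price 32.8294; hedge Δ=2.3428, bond B=-55.4973.
  t=2,j=2: stock 62.6580 → up 73.9364 (V=73.9364), down 44.4872 (V=41.5136). Price 62.3780; hedge Δ=1.1010, bond B=-6.6068.
  t=1,j=0: stock 31.9500 → up 37.7010 (V=32.8294), down 22.6845 (V=0.0000). Price 25.9619; hedge Δ=2.1862, bond B=-43.8879.
  t=1,j=1: stock 53.1000 → up 62.6580 (V=62.3780), down 37.7010 (V=32.8294). Price 52.4200; hedge Δ=1.1840, bond B=-10.4495.
  t=0,j=0: stock 45.0000 → up 53.1000 (V=52.4200), down 31.9500 (V=25.9619). Price 43.8985; hedge Δ=1.2510, bond B=-12.3954.
The time-0 hedge costs 43.8985, which is the no-arbitrage price.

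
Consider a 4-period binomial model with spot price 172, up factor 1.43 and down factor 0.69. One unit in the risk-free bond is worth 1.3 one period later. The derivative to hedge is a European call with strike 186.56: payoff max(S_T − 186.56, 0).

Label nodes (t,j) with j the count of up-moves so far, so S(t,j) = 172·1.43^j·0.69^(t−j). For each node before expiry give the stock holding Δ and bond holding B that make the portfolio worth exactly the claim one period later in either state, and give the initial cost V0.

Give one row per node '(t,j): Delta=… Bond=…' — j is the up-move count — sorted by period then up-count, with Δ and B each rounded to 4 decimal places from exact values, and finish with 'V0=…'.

Under the risk-neutral measure, an up-move has probability p* = (R−d)/(u−d) = 0.8243 and values discount at R = 1.3.
Terminal values V(4,·): V(4,0)=0.0000, V(4,1)=0.0000, V(4,2)=0.0000, V(4,3)=160.4849, V(4,4)=532.6780
Node (3,0) S=56.5035: V=(p*·0.0000+(1−p*)·0.0000)/1.3=0.0000; Δ=(0.0000−0.0000)/(80.8001−38.9874)=0.0000; B=V−Δ·S=0.0000
Node (3,1) S=117.1016: V=(p*·0.0000+(1−p*)·0.0000)/1.3=0.0000; Δ=(0.0000−0.0000)/(167.4552−80.8001)=0.0000; B=V−Δ·S=0.0000
Node (3,2) S=242.6887: V=(p*·160.4849+(1−p*)·0.0000)/1.3=101.7628; Δ=(160.4849−0.0000)/(347.0449−167.4552)=0.8936; B=V−Δ·S=-115.1087
Node (3,3) S=502.9636: V=(p*·532.6780+(1−p*)·160.4849)/1.3=359.4559; Δ=(532.6780−160.4849)/(719.2380−347.0449)=1.0000; B=V−Δ·S=-143.5077
Node (2,0) S=81.8892: V=(p*·0.0000+(1−p*)·0.0000)/1.3=0.0000; Δ=(0.0000−0.0000)/(117.1016−56.5035)=0.0000; B=V−Δ·S=0.0000
Node (2,1) S=169.7124: V=(p*·101.7628+(1−p*)·0.0000)/1.3=64.5273; Δ=(101.7628−0.0000)/(242.6887−117.1016)=0.8103; B=V−Δ·S=-72.9899
Node (2,2) S=351.7228: V=(p*·359.4559+(1−p*)·101.7628)/1.3=241.6811; Δ=(359.4559−101.7628)/(502.9636−242.6887)=0.9901; B=V−Δ·S=-106.5528
Node (1,0) S=118.6800: V=(p*·64.5273+(1−p*)·0.0000)/1.3=40.9165; Δ=(64.5273−0.0000)/(169.7124−81.8892)=0.7347; B=V−Δ·S=-46.2826
Node (1,1) S=245.9600: V=(p*·241.6811+(1−p*)·64.5273)/1.3=161.9689; Δ=(241.6811−64.5273)/(351.7228−169.7124)=0.9733; B=V−Δ·S=-77.4282
Node (0,0) S=172.0000: V=(p*·161.9689+(1−p*)·40.9165)/1.3=108.2330; Δ=(161.9689−40.9165)/(245.9600−118.6800)=0.9511; B=V−Δ·S=-55.3513
Self-financing check: at every node Δ·S+B equals the discounted successor values.

(0,0): Delta=0.9511 Bond=-55.3513
(1,0): Delta=0.7347 Bond=-46.2826
(1,1): Delta=0.9733 Bond=-77.4282
(2,0): Delta=0.0000 Bond=0.0000
(2,1): Delta=0.8103 Bond=-72.9899
(2,2): Delta=0.9901 Bond=-106.5528
(3,0): Delta=0.0000 Bond=0.0000
(3,1): Delta=0.0000 Bond=0.0000
(3,2): Delta=0.8936 Bond=-115.1087
(3,3): Delta=1.0000 Bond=-143.5077
V0=108.2330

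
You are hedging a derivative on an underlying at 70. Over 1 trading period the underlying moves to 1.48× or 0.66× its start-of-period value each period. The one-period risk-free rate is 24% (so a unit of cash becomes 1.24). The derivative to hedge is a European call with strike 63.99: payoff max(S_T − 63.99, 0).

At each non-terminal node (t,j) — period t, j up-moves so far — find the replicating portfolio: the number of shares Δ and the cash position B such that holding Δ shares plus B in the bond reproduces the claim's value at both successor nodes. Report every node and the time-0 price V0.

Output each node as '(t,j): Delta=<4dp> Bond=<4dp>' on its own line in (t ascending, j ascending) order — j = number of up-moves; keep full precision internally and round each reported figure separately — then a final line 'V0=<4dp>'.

(0,0): Delta=0.6901 Bond=-25.7107
V0=22.5942

Since d<R<u, set p* = (R−d)/(u−d) = 0.7073; price each node as the discounted p*-expectation of its children.
Terminal values V(1,·): V(1,0)=0.0000, V(1,1)=39.6100
Node (0,0) S=70.0000: V=(p*·39.6100+(1−p*)·0.0000)/1.24=22.5942; Δ=(39.6100−0.0000)/(103.6000−46.2000)=0.6901; B=V−Δ·S=-25.7107
Root portfolio cost Δ·70+B reproduces V0=22.5942.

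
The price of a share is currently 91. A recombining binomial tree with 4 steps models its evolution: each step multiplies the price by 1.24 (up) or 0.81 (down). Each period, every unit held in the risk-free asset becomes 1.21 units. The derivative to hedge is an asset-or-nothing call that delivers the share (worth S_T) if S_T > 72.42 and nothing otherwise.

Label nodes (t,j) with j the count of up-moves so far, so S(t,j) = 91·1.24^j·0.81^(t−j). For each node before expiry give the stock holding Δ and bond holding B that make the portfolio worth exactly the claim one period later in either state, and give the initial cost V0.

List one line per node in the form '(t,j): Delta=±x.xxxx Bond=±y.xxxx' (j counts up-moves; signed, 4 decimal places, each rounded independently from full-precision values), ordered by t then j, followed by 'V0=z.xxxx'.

(0,0): Delta=1.0116 Bond=-1.0958
(1,0): Delta=1.1656 Bond=-12.6704
(1,1): Delta=1.0041 Bond=-0.4751
(2,0): Delta=2.7490 Bond=-109.8733
(2,1): Delta=1.0880 Bond=-8.2405
(2,2): Delta=1.0000 Bond=0.0000
(3,0): Delta=0.0000 Bond=0.0000
(3,1): Delta=2.8837 Bond=-142.9177
(3,2): Delta=1.0000 Bond=0.0000
(3,3): Delta=1.0000 Bond=0.0000
V0=90.9642

Risk-neutral probability p* = (R−d)/(u−d) = (1.21−0.81)/(1.24−0.81) = 0.9302.
At expiry t=4: V(4,0)=0.0000, V(4,1)=0.0000, V(4,2)=91.8026, V(4,3)=140.5373, V(4,4)=215.1435
(3,0): S=48.3611. Δ = (V_up−V_dn)/(S_up−S_dn) = (0.0000−0.0000)/(59.9678−39.1725) = 0.0000. V = [p*·0.0000 + (1−p*)·0.0000]/1.21 = 0.0000. B = V − Δ·S = 0.0000.
(3,1): S=74.0343. Δ = (V_up−V_dn)/(S_up−S_dn) = (91.8026−0.0000)/(91.8026−59.9678) = 2.8837. V = [p*·91.8026 + (1−p*)·0.0000]/1.21 = 70.5766. B = V − Δ·S = -142.9177.
(3,2): S=113.3365. Δ = (V_up−V_dn)/(S_up−S_dn) = (140.5373−91.8026)/(140.5373−91.8026) = 1.0000. V = [p*·140.5373 + (1−p*)·91.8026]/1.21 = 113.3365. B = V − Δ·S = 0.0000.
(3,3): S=173.5028. Δ = (V_up−V_dn)/(S_up−S_dn) = (215.1435−140.5373)/(215.1435−140.5373) = 1.0000. V = [p*·215.1435 + (1−p*)·140.5373]/1.21 = 173.5028. B = V − Δ·S = 0.0000.
(2,0): S=59.7051. Δ = (V_up−V_dn)/(S_up−S_dn) = (70.5766−0.0000)/(74.0343−48.3611) = 2.7490. V = [p*·70.5766 + (1−p*)·0.0000]/1.21 = 54.2584. B = V − Δ·S = -109.8733.
(2,1): S=91.4004. Δ = (V_up−V_dn)/(S_up−S_dn) = (113.3365−70.5766)/(113.3365−74.0343) = 1.0880. V = [p*·113.3365 + (1−p*)·70.5766]/1.21 = 91.2010. B = V − Δ·S = -8.2405.
(2,2): S=139.9216. Δ = (V_up−V_dn)/(S_up−S_dn) = (173.5028−113.3365)/(173.5028−113.3365) = 1.0000. V = [p*·173.5028 + (1−p*)·113.3365]/1.21 = 139.9216. B = V − Δ·S = 0.0000.
(1,0): S=73.7100. Δ = (V_up−V_dn)/(S_up−S_dn) = (91.2010−54.2584)/(91.4004−59.7051) = 1.1656. V = [p*·91.2010 + (1−p*)·54.2584]/1.21 = 73.2427. B = V − Δ·S = -12.6704.
(1,1): S=112.8400. Δ = (V_up−V_dn)/(S_up−S_dn) = (139.9216−91.2010)/(139.9216−91.4004) = 1.0041. V = [p*·139.9216 + (1−p*)·91.2010]/1.21 = 112.8285. B = V − Δ·S = -0.4751.
(0,0): S=91.0000. Δ = (V_up−V_dn)/(S_up−S_dn) = (112.8285−73.2427)/(112.8400−73.7100) = 1.0116. V = [p*·112.8285 + (1−p*)·73.2427]/1.21 = 90.9642. B = V − Δ·S = -1.0958.
The time-0 hedge costs 90.9642, which is the no-arbitrage price.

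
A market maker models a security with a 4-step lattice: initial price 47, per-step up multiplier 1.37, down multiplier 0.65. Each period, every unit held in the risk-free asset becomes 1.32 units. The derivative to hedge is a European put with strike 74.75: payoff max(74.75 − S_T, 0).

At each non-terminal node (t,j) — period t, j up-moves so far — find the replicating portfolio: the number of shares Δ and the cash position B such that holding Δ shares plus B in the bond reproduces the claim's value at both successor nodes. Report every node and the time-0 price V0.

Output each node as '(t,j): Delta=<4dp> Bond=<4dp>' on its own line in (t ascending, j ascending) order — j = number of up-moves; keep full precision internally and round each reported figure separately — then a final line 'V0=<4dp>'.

(0,0): Delta=-0.0903 Bond=4.5774
(1,0): Delta=-0.9140 Bond=31.2072
(1,1): Delta=-0.0611 Bond=4.1642
(2,0): Delta=-1.0000 Bond=42.9006
(2,1): Delta=-0.9110 Bond=41.0661
(2,2): Delta=-0.0310 Bond=2.8423
(3,0): Delta=-1.0000 Bond=56.6288
(3,1): Delta=-1.0000 Bond=56.6288
(3,2): Delta=-0.9078 Bond=54.0266
(3,3): Delta=0.0000 Bond=0.0000
V0=0.3333

Under the risk-neutral measure, an up-move has probability p* = (R−d)/(u−d) = 0.9306 and values discount at R = 1.32.
Payoff layer (t=4): V(4,0)=66.3602, V(4,1)=57.0669, V(4,2)=37.4795, V(4,3)=0.0000, V(4,4)=0.0000
  t=3,j=0: stock 12.9074 → up 17.6831 (V=57.0669), down 8.3898 (V=66.3602). Price 43.7214; hedge Δ=-1.0000, bond B=56.6288.
  t=3,j=1: stock 27.2048 → up 37.2705 (V=37.4795), down 17.6831 (V=57.0669). Price 29.4240; hedge Δ=-1.0000, bond B=56.6288.
  t=3,j=2: stock 57.3393 → up 78.5548 (V=0.0000), down 37.2705 (V=37.4795). Price 1.9718; hedge Δ=-0.9078, bond B=54.0266.
  t=3,j=3: stock 120.8536 → up 165.5694 (V=0.0000), down 78.5548 (V=0.0000). Price 0.0000; hedge Δ=0.0000, bond B=0.0000.
  t=2,j=0: stock 19.8575 → up 27.2048 (V=29.4240), down 12.9074 (V=43.7214). Price 23.0431; hedge Δ=-1.0000, bond B=42.9006.
  t=2,j=1: stock 41.8535 → up 57.3393 (V=1.9718), down 27.2048 (V=29.4240). Price 2.9380; hedge Δ=-0.9110, bond B=41.0661.
  t=2,j=2: stock 88.2143 → up 120.8536 (V=0.0000), down 57.3393 (V=1.9718). Price 0.1037; hedge Δ=-0.0310, bond B=2.8423.
  t=1,j=0: stock 30.5500 → up 41.8535 (V=2.9380), down 19.8575 (V=23.0431). Price 3.2835; hedge Δ=-0.9140, bond B=31.2072.
  t=1,j=1: stock 64.3900 → up 88.2143 (V=0.1037), down 41.8535 (V=2.9380). Price 0.2277; hedge Δ=-0.0611, bond B=4.1642.
  t=0,j=0: stock 47.0000 → up 64.3900 (V=0.2277), down 30.5500 (V=3.2835). Price 0.3333; hedge Δ=-0.0903, bond B=4.5774.
Self-financing check: at every node Δ·S+B equals the discounted successor values.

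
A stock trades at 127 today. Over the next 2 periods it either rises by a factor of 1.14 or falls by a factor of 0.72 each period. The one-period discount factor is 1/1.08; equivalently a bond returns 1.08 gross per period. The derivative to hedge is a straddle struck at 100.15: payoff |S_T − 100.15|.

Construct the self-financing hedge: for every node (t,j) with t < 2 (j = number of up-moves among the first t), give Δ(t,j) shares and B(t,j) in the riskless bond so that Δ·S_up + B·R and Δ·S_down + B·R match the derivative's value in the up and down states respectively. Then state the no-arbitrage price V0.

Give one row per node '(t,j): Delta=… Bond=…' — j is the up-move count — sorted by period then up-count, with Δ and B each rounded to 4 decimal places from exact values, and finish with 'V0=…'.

(0,0): Delta=0.8298 Bond=-63.0485
(1,0): Delta=-0.7869 Bond=79.7423
(1,1): Delta=1.0000 Bond=-92.7315
V0=42.3383

Risk-neutral probability p* = (R−d)/(u−d) = (1.08−0.72)/(1.14−0.72) = 0.8571.
Payoff layer (t=2): V(2,0)=34.3132, V(2,1)=4.0916, V(2,2)=64.8992
(1,0): S=91.4400. Δ = (V_up−V_dn)/(S_up−S_dn) = (4.0916−34.3132)/(104.2416−65.8368) = -0.7869. V = [p*·4.0916 + (1−p*)·34.3132]/1.08 = 7.7861. B = V − Δ·S = 79.7423.
(1,1): S=144.7800. Δ = (V_up−V_dn)/(S_up−S_dn) = (64.8992−4.0916)/(165.0492−104.2416) = 1.0000. V = [p*·64.8992 + (1−p*)·4.0916]/1.08 = 52.0485. B = V − Δ·S = -92.7315.
(0,0): S=127.0000. Δ = (V_up−V_dn)/(S_up−S_dn) = (52.0485−7.7861)/(144.7800−91.4400) = 0.8298. V = [p*·52.0485 + (1−p*)·7.7861]/1.08 = 42.3383. B = V − Δ·S = -63.0485.
Self-financing check: at every node Δ·S+B equals the discounted successor values.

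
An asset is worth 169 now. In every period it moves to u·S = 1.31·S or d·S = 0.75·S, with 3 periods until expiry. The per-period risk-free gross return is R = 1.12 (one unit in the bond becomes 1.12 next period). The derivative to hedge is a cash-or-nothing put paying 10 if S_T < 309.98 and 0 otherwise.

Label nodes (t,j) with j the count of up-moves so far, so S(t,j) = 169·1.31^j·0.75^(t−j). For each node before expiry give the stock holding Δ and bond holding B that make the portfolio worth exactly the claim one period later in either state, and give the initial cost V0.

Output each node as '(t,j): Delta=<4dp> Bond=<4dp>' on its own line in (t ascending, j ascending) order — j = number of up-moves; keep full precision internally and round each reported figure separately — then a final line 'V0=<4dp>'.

(0,0): Delta=-0.0368 Bond=11.2793
(1,0): Delta=0.0000 Bond=7.9719
(1,1): Delta=-0.0476 Bond=15.0262
(2,0): Delta=0.0000 Bond=8.9286
(2,1): Delta=0.0000 Bond=8.9286
(2,2): Delta=-0.0616 Bond=20.8865
V0=5.0648

No-arbitrage ⇒ martingale measure with p* = (R−d)/(u−d) = 0.6607.
At expiry t=3: V(3,0)=10.0000, V(3,1)=10.0000, V(3,2)=10.0000, V(3,3)=0.0000
Node (2,0) S=95.0625: V=(p*·10.0000+(1−p*)·10.0000)/1.12=8.9286; Δ=(10.0000−10.0000)/(124.5319−71.2969)=0.0000; B=V−Δ·S=8.9286
Node (2,1) S=166.0425: V=(p*·10.0000+(1−p*)·10.0000)/1.12=8.9286; Δ=(10.0000−10.0000)/(217.5157−124.5319)=0.0000; B=V−Δ·S=8.9286
Node (2,2) S=290.0209: V=(p*·0.0000+(1−p*)·10.0000)/1.12=3.0293; Δ=(0.0000−10.0000)/(379.9274−217.5157)=-0.0616; B=V−Δ·S=20.8865
Node (1,0) S=126.7500: V=(p*·8.9286+(1−p*)·8.9286)/1.12=7.9719; Δ=(8.9286−8.9286)/(166.0425−95.0625)=0.0000; B=V−Δ·S=7.9719
Node (1,1) S=221.3900: V=(p*·3.0293+(1−p*)·8.9286)/1.12=4.4918; Δ=(3.0293−8.9286)/(290.0209−166.0425)=-0.0476; B=V−Δ·S=15.0262
Node (0,0) S=169.0000: V=(p*·4.4918+(1−p*)·7.9719)/1.12=5.0648; Δ=(4.4918−7.9719)/(221.3900−126.7500)=-0.0368; B=V−Δ·S=11.2793
Each (Δ,B) replicates both successor values, so the strategy is self-financing and V0 is arbitrage-free.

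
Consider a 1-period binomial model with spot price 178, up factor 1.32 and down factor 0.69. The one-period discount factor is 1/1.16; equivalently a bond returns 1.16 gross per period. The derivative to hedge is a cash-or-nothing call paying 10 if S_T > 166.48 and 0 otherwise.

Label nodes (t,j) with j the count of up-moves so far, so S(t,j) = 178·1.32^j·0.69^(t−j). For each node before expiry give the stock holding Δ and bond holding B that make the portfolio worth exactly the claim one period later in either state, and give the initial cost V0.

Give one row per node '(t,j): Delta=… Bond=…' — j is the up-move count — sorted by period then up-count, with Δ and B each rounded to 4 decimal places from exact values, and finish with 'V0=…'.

(0,0): Delta=0.0892 Bond=-9.4417
V0=6.4313

The replicating-portfolio and risk-neutral prices coincide; use p* = (1.16−0.69)/(1.32−0.69) = 0.7460 for the latter.
Terminal values V(1,·): V(1,0)=0.0000, V(1,1)=10.0000
Node (0,0) S=178.0000: V=(p*·10.0000+(1−p*)·0.0000)/1.16=6.4313; Δ=(10.0000−0.0000)/(234.9600−122.8200)=0.0892; B=V−Δ·S=-9.4417
The time-0 hedge costs 6.4313, which is the no-arbitrage price.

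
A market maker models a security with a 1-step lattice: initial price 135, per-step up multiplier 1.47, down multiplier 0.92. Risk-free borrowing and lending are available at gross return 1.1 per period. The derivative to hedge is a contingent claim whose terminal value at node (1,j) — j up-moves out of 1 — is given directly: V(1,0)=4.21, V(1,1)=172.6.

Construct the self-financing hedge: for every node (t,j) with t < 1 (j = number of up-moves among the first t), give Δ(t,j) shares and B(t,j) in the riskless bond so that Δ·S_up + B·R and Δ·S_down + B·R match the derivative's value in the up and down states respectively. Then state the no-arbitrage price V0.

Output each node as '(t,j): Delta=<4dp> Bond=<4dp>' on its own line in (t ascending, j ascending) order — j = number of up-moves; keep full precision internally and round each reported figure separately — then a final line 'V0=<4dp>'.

Risk-neutral probability p* = (R−d)/(u−d) = (1.1−0.92)/(1.47−0.92) = 0.3273.
Terminal payoffs: V(1,0)=4.2100, V(1,1)=172.6000
(0,0): S=135.0000. Δ = (V_up−V_dn)/(S_up−S_dn) = (172.6000−4.2100)/(198.4500−124.2000) = 2.2679. V = [p*·172.6000 + (1−p*)·4.2100]/1.1 = 53.9268. B = V − Δ·S = -252.2369.
Root portfolio cost Δ·135+B reproduces V0=53.9268.

(0,0): Delta=2.2679 Bond=-252.2369
V0=53.9268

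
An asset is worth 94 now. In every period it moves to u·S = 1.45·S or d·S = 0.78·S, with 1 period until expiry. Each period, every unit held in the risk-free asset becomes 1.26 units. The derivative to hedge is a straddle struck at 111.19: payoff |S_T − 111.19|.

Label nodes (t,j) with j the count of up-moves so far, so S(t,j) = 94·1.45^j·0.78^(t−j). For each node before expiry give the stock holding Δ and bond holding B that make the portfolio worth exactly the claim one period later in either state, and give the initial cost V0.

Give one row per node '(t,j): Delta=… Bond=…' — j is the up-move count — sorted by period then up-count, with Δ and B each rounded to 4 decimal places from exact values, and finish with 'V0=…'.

Since d<R<u, set p* = (R−d)/(u−d) = 0.7164; price each node as the discounted p*-expectation of its children.
Terminal values V(1,·): V(1,0)=37.8700, V(1,1)=25.1100
(0,0): S=94.0000. Δ = (V_up−V_dn)/(S_up−S_dn) = (25.1100−37.8700)/(136.3000−73.3200) = -0.2026. V = [p*·25.1100 + (1−p*)·37.8700]/1.26 = 22.8004. B = V − Δ·S = 41.8452.
Self-financing check: at every node Δ·S+B equals the discounted successor values.

(0,0): Delta=-0.2026 Bond=41.8452
V0=22.8004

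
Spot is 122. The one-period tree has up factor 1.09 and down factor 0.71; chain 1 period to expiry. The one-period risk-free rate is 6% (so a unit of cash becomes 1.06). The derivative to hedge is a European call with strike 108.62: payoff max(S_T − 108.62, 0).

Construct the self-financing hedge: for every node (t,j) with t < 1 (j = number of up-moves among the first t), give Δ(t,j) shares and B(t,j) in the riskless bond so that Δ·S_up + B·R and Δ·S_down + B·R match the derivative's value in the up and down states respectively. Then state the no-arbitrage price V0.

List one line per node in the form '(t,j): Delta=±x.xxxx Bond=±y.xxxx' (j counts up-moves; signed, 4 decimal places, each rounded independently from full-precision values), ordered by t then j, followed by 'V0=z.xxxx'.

(0,0): Delta=0.5255 Bond=-42.9384
V0=21.1668

No-arbitrage ⇒ martingale measure with p* = (R−d)/(u−d) = 0.9211.
Payoff layer (t=1): V(1,0)=0.0000, V(1,1)=24.3600
Node (0,0) S=122.0000: V=(p*·24.3600+(1−p*)·0.0000)/1.06=21.1668; Δ=(24.3600−0.0000)/(132.9800−86.6200)=0.5255; B=V−Δ·S=-42.9384
Root portfolio cost Δ·122+B reproduces V0=21.1668.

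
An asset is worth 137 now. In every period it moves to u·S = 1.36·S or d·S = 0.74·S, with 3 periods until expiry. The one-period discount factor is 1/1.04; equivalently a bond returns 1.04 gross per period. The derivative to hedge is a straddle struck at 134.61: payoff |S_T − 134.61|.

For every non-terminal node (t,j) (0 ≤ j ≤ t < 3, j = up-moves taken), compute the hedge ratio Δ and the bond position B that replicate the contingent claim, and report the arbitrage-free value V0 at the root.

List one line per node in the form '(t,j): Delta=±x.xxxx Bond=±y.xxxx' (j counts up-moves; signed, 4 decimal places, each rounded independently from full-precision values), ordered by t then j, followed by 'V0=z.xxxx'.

(0,0): Delta=0.3760 Bond=7.5576
(1,0): Delta=-0.2168 Bond=67.9597
(1,1): Delta=0.7201 Bond=-56.2465
(2,0): Delta=-1.0000 Bond=129.4327
(2,1): Delta=0.2377 Bond=8.0065
(2,2): Delta=1.0000 Bond=-129.4327
V0=59.0683

The replicating-portfolio and risk-neutral prices coincide; use p* = (1.04−0.74)/(1.36−0.74) = 0.4839 for the latter.
Terminal payoffs: V(3,0)=79.0943, V(3,1)=32.5812, V(3,2)=52.9024, V(3,3)=210.0075
Node (2,0) S=75.0212: V=(p*·32.5812+(1−p*)·79.0943)/1.04=54.4115; Δ=(32.5812−79.0943)/(102.0288−55.5157)=-1.0000; B=V−Δ·S=129.4327
Node (2,1) S=137.8768: V=(p*·52.9024+(1−p*)·32.5812)/1.04=40.7827; Δ=(52.9024−32.5812)/(187.5124−102.0288)=0.2377; B=V−Δ·S=8.0065
Node (2,2) S=253.3952: V=(p*·210.0075+(1−p*)·52.9024)/1.04=123.9625; Δ=(210.0075−52.9024)/(344.6175−187.5124)=1.0000; B=V−Δ·S=-129.4327
Node (1,0) S=101.3800: V=(p*·40.7827+(1−p*)·54.4115)/1.04=45.9778; Δ=(40.7827−54.4115)/(137.8768−75.0212)=-0.2168; B=V−Δ·S=67.9597
Node (1,1) S=186.3200: V=(p*·123.9625+(1−p*)·40.7827)/1.04=77.9144; Δ=(123.9625−40.7827)/(253.3952−137.8768)=0.7201; B=V−Δ·S=-56.2465
Node (0,0) S=137.0000: V=(p*·77.9144+(1−p*)·45.9778)/1.04=59.0683; Δ=(77.9144−45.9778)/(186.3200−101.3800)=0.3760; B=V−Δ·S=7.5576
Check: Δ(0,0)·S0 + B(0,0) = 59.0683 = V0.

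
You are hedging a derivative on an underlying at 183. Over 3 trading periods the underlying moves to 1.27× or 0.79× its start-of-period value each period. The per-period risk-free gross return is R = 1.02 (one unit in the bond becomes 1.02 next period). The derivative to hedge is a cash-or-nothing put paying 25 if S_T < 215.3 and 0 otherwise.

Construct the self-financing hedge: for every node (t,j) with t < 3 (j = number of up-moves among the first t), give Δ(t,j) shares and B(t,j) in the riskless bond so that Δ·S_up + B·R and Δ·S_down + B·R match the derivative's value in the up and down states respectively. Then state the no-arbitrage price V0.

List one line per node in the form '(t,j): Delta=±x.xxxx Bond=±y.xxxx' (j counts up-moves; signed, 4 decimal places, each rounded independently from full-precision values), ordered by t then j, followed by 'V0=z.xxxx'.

(0,0): Delta=-0.1365 Bond=37.5018
(1,0): Delta=-0.1692 Bond=42.9793
(1,1): Delta=-0.1144 Bond=33.1132
(2,0): Delta=0.0000 Bond=24.5098
(2,1): Delta=-0.2837 Bond=64.8489
(2,2): Delta=0.0000 Bond=0.0000
V0=12.5148

Under the risk-neutral measure, an up-move has probability p* = (R−d)/(u−d) = 0.4792 and values discount at R = 1.02.
At expiry t=3: V(3,0)=25.0000, V(3,1)=25.0000, V(3,2)=0.0000, V(3,3)=0.0000
  t=2,j=0: stock 114.2103 → up 145.0471 (V=25.0000), down 90.2261 (V=25.0000). Price 24.5098; hedge Δ=0.0000, bond B=24.5098.
  t=2,j=1: stock 183.6039 → up 233.1770 (V=0.0000), down 145.0471 (V=25.0000). Price 12.7655; hedge Δ=-0.2837, bond B=64.8489.
  t=2,j=2: stock 295.1607 → up 374.8541 (V=0.0000), down 233.1770 (V=0.0000). Price 0.0000; hedge Δ=0.0000, bond B=0.0000.
  t=1,j=0: stock 144.5700 → up 183.6039 (V=12.7655), down 114.2103 (V=24.5098). Price 18.5121; hedge Δ=-0.1692, bond B=42.9793.
  t=1,j=1: stock 232.4100 → up 295.1607 (V=0.0000), down 183.6039 (V=12.7655). Price 6.5183; hedge Δ=-0.1144, bond B=33.1132.
  t=0,j=0: stock 183.0000 → up 232.4100 (V=6.5183), down 144.5700 (V=18.5121). Price 12.5148; hedge Δ=-0.1365, bond B=37.5018.
Root portfolio cost Δ·183+B reproduces V0=12.5148.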